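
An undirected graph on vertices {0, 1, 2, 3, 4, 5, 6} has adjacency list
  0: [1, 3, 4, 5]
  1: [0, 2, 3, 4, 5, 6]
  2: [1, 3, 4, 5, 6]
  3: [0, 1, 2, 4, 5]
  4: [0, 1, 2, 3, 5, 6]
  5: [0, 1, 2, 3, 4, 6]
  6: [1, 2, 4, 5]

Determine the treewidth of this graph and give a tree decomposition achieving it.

Treewidth 4.
One such decomposition:
Bags: B1 = {1, 2, 4, 5, 6}  B2 = {1, 2, 3, 4, 5}  B3 = {0, 1, 3, 4, 5}
Tree: B1–B2, B2–B3

Each bag holds 5 vertices, so the decomposition has width 4, which upper-bounds the treewidth. Conversely, {0, 1, 3, 4, 5} is a clique of size 5, and the vertices of any clique must share a bag in every tree decomposition; so some bag has ≥ 5 vertices and tw(G) ≥ 4. Hence tw(G) = 4 exactly.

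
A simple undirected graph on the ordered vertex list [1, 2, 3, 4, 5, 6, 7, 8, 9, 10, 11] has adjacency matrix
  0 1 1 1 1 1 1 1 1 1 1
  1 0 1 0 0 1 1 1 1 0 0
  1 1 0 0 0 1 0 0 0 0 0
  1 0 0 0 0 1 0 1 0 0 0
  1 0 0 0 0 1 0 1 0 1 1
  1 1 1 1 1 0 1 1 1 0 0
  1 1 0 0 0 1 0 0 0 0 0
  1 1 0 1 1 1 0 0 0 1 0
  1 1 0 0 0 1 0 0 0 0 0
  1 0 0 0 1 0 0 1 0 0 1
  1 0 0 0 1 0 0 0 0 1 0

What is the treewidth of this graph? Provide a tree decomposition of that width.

Every bag has size at most 4, so the width is 4 − 1 = 3 and tw(G) ≤ 3. Conversely, {1, 5, 8, 10} is a clique of size 4, and the vertices of any clique must share a bag in every tree decomposition; so some bag has ≥ 4 vertices and tw(G) ≥ 3. The upper and lower bounds meet at 3, so that is the treewidth.

Treewidth 3.
One optimal decomposition is:
Bags: B1 = {1, 5, 8, 10}  B2 = {1, 5, 6, 8}  B3 = {1, 2, 6, 8}  B4 = {1, 2, 6, 9}  B5 = {1, 2, 6, 7}  B6 = {1, 2, 3, 6}  B7 = {1, 4, 6, 8}  B8 = {1, 5, 10, 11}
Tree: B1–B2, B2–B3, B3–B4, B3–B5, B4–B6, B2–B7, B1–B8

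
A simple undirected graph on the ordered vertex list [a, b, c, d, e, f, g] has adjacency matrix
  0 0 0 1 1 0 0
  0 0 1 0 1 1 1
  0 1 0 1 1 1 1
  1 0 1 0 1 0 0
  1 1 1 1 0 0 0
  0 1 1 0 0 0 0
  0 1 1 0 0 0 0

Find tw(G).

2

A width-2 tree decomposition is:
Bags: B1 = {c, d, e}  B2 = {b, c, e}  B3 = {a, d, e}  B4 = {b, c, g}  B5 = {b, c, f}
Tree: B1–B2, B1–B3, B2–B4, B4–B5
Every bag has size at most 3, so the width is 3 − 1 = 2 and tw(G) ≤ 2. Conversely, {c, d, e} is a clique of size 3, and the vertices of any clique must share a bag in every tree decomposition; so some bag has ≥ 3 vertices and tw(G) ≥ 2. Therefore the treewidth is 2.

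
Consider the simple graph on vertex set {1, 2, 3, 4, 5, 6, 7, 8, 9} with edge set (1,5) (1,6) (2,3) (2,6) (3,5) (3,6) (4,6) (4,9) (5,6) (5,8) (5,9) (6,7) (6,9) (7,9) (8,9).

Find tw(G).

2

A width-2 tree decomposition is:
Bags: B1 = {5, 6, 9}  B2 = {6, 7, 9}  B3 = {3, 5, 6}  B4 = {5, 8, 9}  B5 = {2, 3, 6}  B6 = {4, 6, 9}  B7 = {1, 5, 6}
Tree: B1–B2, B1–B3, B1–B4, B3–B5, B2–B6, B3–B7
Every bag has size at most 3, so the width is 3 − 1 = 2 and tw(G) ≤ 2. For the lower bound, the 3 vertices {5, 8, 9} are pairwise adjacent, and any tree decomposition puts a clique entirely inside one bag — forcing width ≥ 2. The upper and lower bounds meet at 2, so that is the treewidth.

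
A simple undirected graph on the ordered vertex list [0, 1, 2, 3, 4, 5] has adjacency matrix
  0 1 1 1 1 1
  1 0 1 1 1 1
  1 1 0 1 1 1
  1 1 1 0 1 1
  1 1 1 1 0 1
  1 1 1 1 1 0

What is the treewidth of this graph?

5

A width-5 tree decomposition is:
Bags: B1 = {0, 1, 2, 3, 4, 5}
Tree: (single bag)
A single bag containing all 6 vertices is trivially a valid decomposition of width 5. For the lower bound, the 6 vertices {0, 1, 2, 3, 4, 5} are pairwise adjacent, and any tree decomposition puts a clique entirely inside one bag — forcing width ≥ 5. Hence tw(G) = 5 exactly.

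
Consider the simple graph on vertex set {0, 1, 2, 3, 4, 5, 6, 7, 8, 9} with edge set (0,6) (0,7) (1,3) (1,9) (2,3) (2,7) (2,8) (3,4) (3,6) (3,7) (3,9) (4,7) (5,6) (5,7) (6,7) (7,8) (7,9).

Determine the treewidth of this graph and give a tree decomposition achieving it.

Each bag holds 3 vertices, so the decomposition has width 2, which upper-bounds the treewidth. For the lower bound, the 3 vertices {1, 3, 9} are pairwise adjacent, and any tree decomposition puts a clique entirely inside one bag — forcing width ≥ 2. Combining the bounds, tw(G) = 2.

Treewidth 2.
One optimal decomposition is:
Bags: B1 = {3, 7, 9}  B2 = {3, 4, 7}  B3 = {3, 6, 7}  B4 = {2, 3, 7}  B5 = {2, 7, 8}  B6 = {0, 6, 7}  B7 = {5, 6, 7}  B8 = {1, 3, 9}
Tree: B1–B2, B1–B3, B1–B4, B4–B5, B3–B6, B3–B7, B1–B8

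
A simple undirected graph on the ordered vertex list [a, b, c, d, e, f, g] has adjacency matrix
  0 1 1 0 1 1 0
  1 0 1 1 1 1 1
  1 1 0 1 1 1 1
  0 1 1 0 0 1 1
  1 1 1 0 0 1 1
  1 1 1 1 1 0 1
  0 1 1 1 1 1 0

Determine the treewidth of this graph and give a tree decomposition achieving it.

Each bag holds 5 vertices, so the decomposition has width 4, which upper-bounds the treewidth. For the lower bound, the 5 vertices {b, c, d, f, g} are pairwise adjacent, and any tree decomposition puts a clique entirely inside one bag — forcing width ≥ 4. Hence tw(G) = 4 exactly.

Treewidth 4.
One optimal decomposition is:
Bags: B1 = {a, b, c, e, f}  B2 = {b, c, e, f, g}  B3 = {b, c, d, f, g}
Tree: B1–B2, B2–B3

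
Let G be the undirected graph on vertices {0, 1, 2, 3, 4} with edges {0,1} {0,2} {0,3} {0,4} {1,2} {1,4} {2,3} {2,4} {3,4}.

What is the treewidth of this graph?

3

A width-3 tree decomposition is:
Bags: B1 = {0, 2, 3, 4}  B2 = {0, 1, 2, 4}
Tree: B1–B2
Every bag has size at most 4, so the width is 4 − 1 = 3 and tw(G) ≤ 3. Conversely, {0, 1, 2, 4} is a clique of size 4, and the vertices of any clique must share a bag in every tree decomposition; so some bag has ≥ 4 vertices and tw(G) ≥ 3. The upper and lower bounds meet at 3, so that is the treewidth.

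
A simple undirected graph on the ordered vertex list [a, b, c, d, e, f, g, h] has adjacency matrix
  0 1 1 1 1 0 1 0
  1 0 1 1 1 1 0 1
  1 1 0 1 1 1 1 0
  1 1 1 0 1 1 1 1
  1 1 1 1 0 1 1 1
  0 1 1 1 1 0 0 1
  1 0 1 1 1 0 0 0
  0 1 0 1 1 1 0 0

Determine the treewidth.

A width-4 tree decomposition is:
Bags: B1 = {a, b, c, d, e}  B2 = {b, c, d, e, f}  B3 = {a, c, d, e, g}  B4 = {b, d, e, f, h}
Tree: B1–B2, B1–B3, B2–B4
The largest bag has 5 vertices, giving width 4; this decomposition certifies tw(G) ≤ 4. On the other hand G contains the 5-clique {a, c, d, e, g}. A clique must lie in a single bag of any decomposition, so no decomposition can have width below 4. Combining the bounds, tw(G) = 4.

4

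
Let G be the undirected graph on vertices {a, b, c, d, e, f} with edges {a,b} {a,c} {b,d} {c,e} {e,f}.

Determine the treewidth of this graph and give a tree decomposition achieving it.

Each bag holds 2 vertices, so the decomposition has width 1, which upper-bounds the treewidth. Since G has at least one edge (e.g. f–e), it is not an edgeless graph, so tw(G) ≥ 1. Hence tw(G) = 1 exactly.

Treewidth 1.
One such decomposition:
Bags: B1 = {e, f}  B2 = {c, e}  B3 = {a, c}  B4 = {a, b}  B5 = {b, d}
Tree: B1–B2, B2–B3, B3–B4, B4–B5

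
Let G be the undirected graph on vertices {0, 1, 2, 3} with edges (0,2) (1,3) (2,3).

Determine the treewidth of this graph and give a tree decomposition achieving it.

Every bag has size at most 2, so the width is 2 − 1 = 1 and tw(G) ≤ 1. Since G has at least one edge (e.g. 0–2), it is not an edgeless graph, so tw(G) ≥ 1. Combining the bounds, tw(G) = 1.

Treewidth 1.
Bags: B1 = {0, 2}  B2 = {2, 3}  B3 = {1, 3}
Tree: B1–B2, B2–B3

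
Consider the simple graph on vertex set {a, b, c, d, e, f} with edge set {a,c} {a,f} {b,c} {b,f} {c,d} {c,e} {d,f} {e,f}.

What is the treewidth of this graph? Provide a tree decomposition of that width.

Every bag has size at most 3, so the width is 3 − 1 = 2 and tw(G) ≤ 2. The edges b–c–d–f–b form a cycle, so G is not a tree and its treewidth is at least 2. Therefore the treewidth is 2.

Treewidth 2.
One such decomposition:
Bags: B1 = {b, c, f}  B2 = {c, d, f}  B3 = {c, e, f}  B4 = {a, c, f}
Tree: B1–B2, B2–B3, B3–B4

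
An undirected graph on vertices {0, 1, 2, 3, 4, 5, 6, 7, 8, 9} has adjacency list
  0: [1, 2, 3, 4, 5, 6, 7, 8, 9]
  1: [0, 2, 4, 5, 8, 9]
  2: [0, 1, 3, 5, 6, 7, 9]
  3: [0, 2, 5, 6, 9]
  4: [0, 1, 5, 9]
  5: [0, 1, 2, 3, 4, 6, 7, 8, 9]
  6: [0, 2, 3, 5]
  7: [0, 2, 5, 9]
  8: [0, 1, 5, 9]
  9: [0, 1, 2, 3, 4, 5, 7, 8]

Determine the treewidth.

4

A width-4 tree decomposition is:
Bags: B1 = {0, 2, 3, 5, 9}  B2 = {0, 1, 2, 5, 9}  B3 = {0, 2, 5, 7, 9}  B4 = {0, 1, 4, 5, 9}  B5 = {0, 2, 3, 5, 6}  B6 = {0, 1, 5, 8, 9}
Tree: B1–B2, B2–B3, B2–B4, B1–B5, B2–B6
The largest bag has 5 vertices, giving width 4; this decomposition certifies tw(G) ≤ 4. For the lower bound, the 5 vertices {0, 1, 5, 8, 9} are pairwise adjacent, and any tree decomposition puts a clique entirely inside one bag — forcing width ≥ 4. Hence tw(G) = 4 exactly.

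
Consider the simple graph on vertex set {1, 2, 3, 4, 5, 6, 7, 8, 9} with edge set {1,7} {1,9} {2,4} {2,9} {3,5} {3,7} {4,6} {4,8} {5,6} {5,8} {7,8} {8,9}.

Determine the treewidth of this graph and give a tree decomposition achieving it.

Each bag holds 4 vertices, so the decomposition has width 3, which upper-bounds the treewidth. For the lower bound: the 4 vertex sets {3,5,6}, {4}, {8}, {1,2,7,9} are disjoint, each induces a connected subgraph, and every pair is joined by at least one edge of G. Contracting each set to a single vertex therefore yields K_{4} as a minor, and since treewidth is minor-monotone, tw(G) ≥ tw(K_{4}) = 3. Therefore the treewidth is 3.

Treewidth 3.
One optimal decomposition is:
Bags: B1 = {3, 4, 5, 6}  B2 = {3, 4, 5, 8}  B3 = {3, 4, 7, 8}  B4 = {2, 4, 7, 8}  B5 = {2, 7, 8, 9}  B6 = {1, 2, 7, 9}
Tree: B1–B2, B2–B3, B3–B4, B4–B5, B5–B6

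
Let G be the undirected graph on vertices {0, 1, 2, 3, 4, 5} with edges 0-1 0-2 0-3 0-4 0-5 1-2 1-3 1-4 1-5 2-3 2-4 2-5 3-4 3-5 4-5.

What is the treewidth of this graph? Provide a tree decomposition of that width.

Treewidth 5.
One optimal decomposition is:
Bags: B1 = {0, 1, 2, 3, 4, 5}
Tree: (single bag)

A single bag containing all 6 vertices is trivially a valid decomposition of width 5. For the lower bound, the 6 vertices {0, 1, 2, 3, 4, 5} are pairwise adjacent, and any tree decomposition puts a clique entirely inside one bag — forcing width ≥ 5. Combining the bounds, tw(G) = 5.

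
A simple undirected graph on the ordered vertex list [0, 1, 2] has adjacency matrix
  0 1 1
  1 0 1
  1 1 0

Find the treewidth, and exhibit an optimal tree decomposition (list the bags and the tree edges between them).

Treewidth 2.
Bags: B1 = {0, 1, 2}
Tree: (single bag)

With just one bag of size 3, the width is 3 − 1 = 2, so tw(G) ≤ 2. Conversely, {0, 1, 2} is a clique of size 3, and the vertices of any clique must share a bag in every tree decomposition; so some bag has ≥ 3 vertices and tw(G) ≥ 2. Therefore the treewidth is 2.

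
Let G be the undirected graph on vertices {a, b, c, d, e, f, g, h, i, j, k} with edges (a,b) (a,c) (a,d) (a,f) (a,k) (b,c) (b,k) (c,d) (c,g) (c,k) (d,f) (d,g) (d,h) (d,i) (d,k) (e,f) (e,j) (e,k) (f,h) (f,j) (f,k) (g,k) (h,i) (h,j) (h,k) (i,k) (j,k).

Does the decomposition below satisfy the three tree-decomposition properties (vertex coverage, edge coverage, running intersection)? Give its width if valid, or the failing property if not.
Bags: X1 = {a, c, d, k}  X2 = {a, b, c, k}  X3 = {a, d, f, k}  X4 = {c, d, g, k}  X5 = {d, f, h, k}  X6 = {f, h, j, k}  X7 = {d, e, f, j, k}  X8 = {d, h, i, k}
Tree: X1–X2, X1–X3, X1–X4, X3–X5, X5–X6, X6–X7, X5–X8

A tree decomposition must satisfy three properties: every vertex lies in some bag; for every edge, both endpoints lie together in some bag; and for every vertex, the bags containing it form a connected subtree. Here bags containing vertex d are not connected in the tree, so the decomposition is invalid.

No — bags containing vertex d are not connected in the tree.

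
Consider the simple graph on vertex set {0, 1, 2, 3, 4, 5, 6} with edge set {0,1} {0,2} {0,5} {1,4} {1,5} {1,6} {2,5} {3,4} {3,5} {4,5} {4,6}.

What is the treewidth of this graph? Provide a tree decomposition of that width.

Treewidth 2.
One optimal decomposition is:
Bags: B1 = {1, 4, 5}  B2 = {0, 1, 5}  B3 = {1, 4, 6}  B4 = {0, 2, 5}  B5 = {3, 4, 5}
Tree: B1–B2, B1–B3, B2–B4, B1–B5

Each bag holds 3 vertices, so the decomposition has width 2, which upper-bounds the treewidth. On the other hand G contains the 3-clique {0, 1, 5}. A clique must lie in a single bag of any decomposition, so no decomposition can have width below 2. The upper and lower bounds meet at 2, so that is the treewidth.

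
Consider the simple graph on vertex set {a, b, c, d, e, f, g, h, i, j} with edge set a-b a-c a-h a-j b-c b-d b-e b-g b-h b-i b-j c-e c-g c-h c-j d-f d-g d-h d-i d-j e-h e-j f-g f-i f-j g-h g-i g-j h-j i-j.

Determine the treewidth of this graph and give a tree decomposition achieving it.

Every bag has size at most 5, so the width is 5 − 1 = 4 and tw(G) ≤ 4. For the lower bound, the 5 vertices {d, f, g, i, j} are pairwise adjacent, and any tree decomposition puts a clique entirely inside one bag — forcing width ≥ 4. Combining the bounds, tw(G) = 4.

Treewidth 4.
Bags: B1 = {a, b, c, h, j}  B2 = {b, c, g, h, j}  B3 = {b, d, g, h, j}  B4 = {b, d, g, i, j}  B5 = {d, f, g, i, j}  B6 = {b, c, e, h, j}
Tree: B1–B2, B2–B3, B3–B4, B4–B5, B1–B6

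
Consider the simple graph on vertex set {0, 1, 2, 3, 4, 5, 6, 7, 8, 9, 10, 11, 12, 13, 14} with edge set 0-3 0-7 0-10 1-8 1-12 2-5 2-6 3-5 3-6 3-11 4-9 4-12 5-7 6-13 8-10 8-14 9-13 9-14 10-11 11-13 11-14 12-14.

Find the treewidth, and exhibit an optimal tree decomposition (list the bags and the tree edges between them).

The largest bag has 4 vertices, giving width 3; this decomposition certifies tw(G) ≤ 3. For the lower bound: the 4 vertex sets {1,4,12}, {9}, {14}, {8,10,11,13} are disjoint, each induces a connected subgraph, and every pair is joined by at least one edge of G. Contracting each set to a single vertex therefore yields K_{4} as a minor, and since treewidth is minor-monotone, tw(G) ≥ tw(K_{4}) = 3. Combining the bounds, tw(G) = 3.

Treewidth 3.
Bags: B1 = {1, 4, 9, 12}  B2 = {1, 9, 12, 14}  B3 = {1, 8, 9, 14}  B4 = {8, 9, 13, 14}  B5 = {8, 11, 13, 14}  B6 = {8, 10, 11, 13}  B7 = {6, 10, 11, 13}  B8 = {3, 6, 10, 11}  B9 = {0, 3, 6, 10}  B10 = {0, 2, 3, 6}  B11 = {0, 2, 3, 5}  B12 = {0, 2, 5, 7}
Tree: B1–B2, B2–B3, B3–B4, B4–B5, B5–B6, B6–B7, B7–B8, B8–B9, B9–B10, B10–B11, B11–B12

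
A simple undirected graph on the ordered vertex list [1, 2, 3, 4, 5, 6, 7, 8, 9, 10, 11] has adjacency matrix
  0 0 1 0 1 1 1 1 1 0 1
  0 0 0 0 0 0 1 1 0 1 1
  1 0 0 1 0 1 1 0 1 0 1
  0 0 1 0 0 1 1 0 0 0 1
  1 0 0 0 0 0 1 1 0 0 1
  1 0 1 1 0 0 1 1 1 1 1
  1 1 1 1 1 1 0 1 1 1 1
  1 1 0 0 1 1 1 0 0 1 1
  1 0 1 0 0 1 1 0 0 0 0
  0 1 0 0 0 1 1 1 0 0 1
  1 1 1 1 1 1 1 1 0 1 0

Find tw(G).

4

A width-4 tree decomposition is:
Bags: B1 = {1, 6, 7, 8, 11}  B2 = {6, 7, 8, 10, 11}  B3 = {1, 5, 7, 8, 11}  B4 = {1, 3, 6, 7, 11}  B5 = {1, 3, 6, 7, 9}  B6 = {3, 4, 6, 7, 11}  B7 = {2, 7, 8, 10, 11}
Tree: B1–B2, B1–B3, B1–B4, B4–B5, B4–B6, B2–B7
Each bag holds 5 vertices, so the decomposition has width 4, which upper-bounds the treewidth. For the lower bound, the 5 vertices {1, 3, 6, 7, 9} are pairwise adjacent, and any tree decomposition puts a clique entirely inside one bag — forcing width ≥ 4. The upper and lower bounds meet at 4, so that is the treewidth.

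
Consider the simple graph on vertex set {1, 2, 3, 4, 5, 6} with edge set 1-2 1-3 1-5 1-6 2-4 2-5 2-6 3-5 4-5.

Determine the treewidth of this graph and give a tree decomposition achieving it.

Each bag holds 3 vertices, so the decomposition has width 2, which upper-bounds the treewidth. For the lower bound, the 3 vertices {1, 2, 5} are pairwise adjacent, and any tree decomposition puts a clique entirely inside one bag — forcing width ≥ 2. Combining the bounds, tw(G) = 2.

Treewidth 2.
Bags: B1 = {1, 3, 5}  B2 = {1, 2, 5}  B3 = {2, 4, 5}  B4 = {1, 2, 6}
Tree: B1–B2, B2–B3, B2–B4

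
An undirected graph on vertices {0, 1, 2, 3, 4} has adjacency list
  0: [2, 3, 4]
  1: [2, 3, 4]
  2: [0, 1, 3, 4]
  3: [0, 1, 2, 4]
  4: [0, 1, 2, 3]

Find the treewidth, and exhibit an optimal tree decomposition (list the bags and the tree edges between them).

Treewidth 3.
One such decomposition:
Bags: B1 = {0, 2, 3, 4}  B2 = {1, 2, 3, 4}
Tree: B1–B2

Each bag holds 4 vertices, so the decomposition has width 3, which upper-bounds the treewidth. On the other hand G contains the 4-clique {0, 2, 3, 4}. A clique must lie in a single bag of any decomposition, so no decomposition can have width below 3. The upper and lower bounds meet at 3, so that is the treewidth.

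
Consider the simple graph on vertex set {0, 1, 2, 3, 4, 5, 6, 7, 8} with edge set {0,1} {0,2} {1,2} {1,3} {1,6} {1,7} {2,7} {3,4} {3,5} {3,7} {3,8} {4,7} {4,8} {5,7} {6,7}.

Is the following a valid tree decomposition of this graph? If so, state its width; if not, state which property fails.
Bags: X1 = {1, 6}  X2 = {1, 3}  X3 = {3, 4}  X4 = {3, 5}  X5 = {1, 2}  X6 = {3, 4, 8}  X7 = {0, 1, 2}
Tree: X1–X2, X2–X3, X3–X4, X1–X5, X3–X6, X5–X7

No — vertex 7 appears in no bag.

A tree decomposition must satisfy three properties: every vertex lies in some bag; for every edge, both endpoints lie together in some bag; and for every vertex, the bags containing it form a connected subtree. Here vertex 7 appears in no bag, so the decomposition is invalid.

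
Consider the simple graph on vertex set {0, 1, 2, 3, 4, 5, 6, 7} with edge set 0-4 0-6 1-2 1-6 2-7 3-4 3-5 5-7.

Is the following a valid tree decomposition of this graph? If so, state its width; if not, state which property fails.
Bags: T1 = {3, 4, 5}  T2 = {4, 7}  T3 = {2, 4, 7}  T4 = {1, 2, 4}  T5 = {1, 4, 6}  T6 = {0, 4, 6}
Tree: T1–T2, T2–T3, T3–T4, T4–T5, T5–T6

No — edge (5,7) lies in no bag.

A tree decomposition must satisfy three properties: every vertex lies in some bag; for every edge, both endpoints lie together in some bag; and for every vertex, the bags containing it form a connected subtree. Here edge (5,7) lies in no bag, so the decomposition is invalid.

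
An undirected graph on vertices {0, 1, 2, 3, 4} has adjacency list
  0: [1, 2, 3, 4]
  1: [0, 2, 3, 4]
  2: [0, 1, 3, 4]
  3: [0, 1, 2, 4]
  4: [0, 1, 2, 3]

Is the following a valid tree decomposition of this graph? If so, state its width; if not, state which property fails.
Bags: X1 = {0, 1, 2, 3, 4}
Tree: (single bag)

Yes; width 4.

Vertex coverage: the bags together contain {0, 1, 2, 3, 4}, the full vertex set. Edge coverage: each edge of G has both endpoints in at least one bag. Running intersection: for every vertex, the bags containing it form a connected subtree. All three properties hold, so this is a valid tree decomposition of width max|bag| − 1 = 4, and hence tw(G) ≤ 4.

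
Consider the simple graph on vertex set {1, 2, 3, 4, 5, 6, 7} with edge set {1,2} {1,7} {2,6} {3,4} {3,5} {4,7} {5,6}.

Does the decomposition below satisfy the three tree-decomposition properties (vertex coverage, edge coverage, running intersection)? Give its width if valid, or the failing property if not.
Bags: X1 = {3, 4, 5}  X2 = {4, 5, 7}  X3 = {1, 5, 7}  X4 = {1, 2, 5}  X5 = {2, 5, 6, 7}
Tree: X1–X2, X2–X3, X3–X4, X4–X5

A tree decomposition must satisfy three properties: every vertex lies in some bag; for every edge, both endpoints lie together in some bag; and for every vertex, the bags containing it form a connected subtree. Here bags containing vertex 7 are not connected in the tree, so the decomposition is invalid.

No — bags containing vertex 7 are not connected in the tree.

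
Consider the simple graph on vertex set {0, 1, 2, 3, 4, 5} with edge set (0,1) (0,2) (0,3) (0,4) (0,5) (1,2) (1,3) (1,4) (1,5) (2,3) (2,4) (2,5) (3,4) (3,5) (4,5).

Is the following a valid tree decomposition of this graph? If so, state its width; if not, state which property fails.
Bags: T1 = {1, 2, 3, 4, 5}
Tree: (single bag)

A tree decomposition must satisfy three properties: every vertex lies in some bag; for every edge, both endpoints lie together in some bag; and for every vertex, the bags containing it form a connected subtree. Here vertex 0 appears in no bag, so the decomposition is invalid.

No — vertex 0 appears in no bag.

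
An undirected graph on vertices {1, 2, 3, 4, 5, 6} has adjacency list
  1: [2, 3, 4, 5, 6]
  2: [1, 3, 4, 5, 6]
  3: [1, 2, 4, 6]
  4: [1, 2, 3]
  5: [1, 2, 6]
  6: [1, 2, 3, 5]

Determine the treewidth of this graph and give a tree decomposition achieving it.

Treewidth 3.
Bags: B1 = {1, 2, 3, 6}  B2 = {1, 2, 5, 6}  B3 = {1, 2, 3, 4}
Tree: B1–B2, B1–B3

Every bag has size at most 4, so the width is 4 − 1 = 3 and tw(G) ≤ 3. Conversely, {1, 2, 3, 4} is a clique of size 4, and the vertices of any clique must share a bag in every tree decomposition; so some bag has ≥ 4 vertices and tw(G) ≥ 3. The upper and lower bounds meet at 3, so that is the treewidth.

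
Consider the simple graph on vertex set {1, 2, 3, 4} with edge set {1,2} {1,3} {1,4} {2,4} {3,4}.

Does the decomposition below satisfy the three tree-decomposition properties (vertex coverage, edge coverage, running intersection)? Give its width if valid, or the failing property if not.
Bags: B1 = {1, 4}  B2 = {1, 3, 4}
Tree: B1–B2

No — vertex 2 appears in no bag.

A tree decomposition must satisfy three properties: every vertex lies in some bag; for every edge, both endpoints lie together in some bag; and for every vertex, the bags containing it form a connected subtree. Here vertex 2 appears in no bag, so the decomposition is invalid.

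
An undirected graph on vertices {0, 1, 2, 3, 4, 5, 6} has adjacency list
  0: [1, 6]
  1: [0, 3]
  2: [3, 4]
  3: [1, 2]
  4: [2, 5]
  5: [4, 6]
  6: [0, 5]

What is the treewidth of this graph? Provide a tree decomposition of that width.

Treewidth 2.
One such decomposition:
Bags: B1 = {0, 1, 6}  B2 = {1, 3, 6}  B3 = {2, 3, 6}  B4 = {2, 4, 6}  B5 = {4, 5, 6}
Tree: B1–B2, B2–B3, B3–B4, B4–B5

Every bag has size at most 3, so the width is 3 − 1 = 2 and tw(G) ≤ 2. For the lower bound, G contains the cycle 6–0–1–3–2–4–5–6, so G is not a forest; only forests have treewidth ≤ 1, hence tw(G) ≥ 2. Therefore the treewidth is 2.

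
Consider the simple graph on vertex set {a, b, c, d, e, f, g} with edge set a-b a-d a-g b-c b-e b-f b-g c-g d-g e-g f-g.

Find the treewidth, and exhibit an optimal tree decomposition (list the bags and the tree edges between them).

Each bag holds 3 vertices, so the decomposition has width 2, which upper-bounds the treewidth. For the lower bound, the 3 vertices {a, d, g} are pairwise adjacent, and any tree decomposition puts a clique entirely inside one bag — forcing width ≥ 2. Therefore the treewidth is 2.

Treewidth 2.
One optimal decomposition is:
Bags: B1 = {a, b, g}  B2 = {a, d, g}  B3 = {b, f, g}  B4 = {b, c, g}  B5 = {b, e, g}
Tree: B1–B2, B1–B3, B3–B4, B4–B5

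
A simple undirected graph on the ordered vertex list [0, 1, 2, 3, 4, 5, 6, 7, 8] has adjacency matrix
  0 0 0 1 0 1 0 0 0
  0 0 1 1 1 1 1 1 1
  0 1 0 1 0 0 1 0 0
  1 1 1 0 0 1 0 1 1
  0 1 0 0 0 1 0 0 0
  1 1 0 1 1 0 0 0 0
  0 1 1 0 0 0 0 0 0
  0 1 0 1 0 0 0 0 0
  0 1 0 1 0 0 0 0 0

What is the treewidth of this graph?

A width-2 tree decomposition is:
Bags: B1 = {1, 3, 8}  B2 = {1, 2, 3}  B3 = {1, 3, 7}  B4 = {1, 3, 5}  B5 = {1, 2, 6}  B6 = {1, 4, 5}  B7 = {0, 3, 5}
Tree: B1–B2, B1–B3, B2–B4, B2–B5, B4–B6, B4–B7
The largest bag has 3 vertices, giving width 2; this decomposition certifies tw(G) ≤ 2. For the lower bound, the 3 vertices {0, 3, 5} are pairwise adjacent, and any tree decomposition puts a clique entirely inside one bag — forcing width ≥ 2. The upper and lower bounds meet at 2, so that is the treewidth.

2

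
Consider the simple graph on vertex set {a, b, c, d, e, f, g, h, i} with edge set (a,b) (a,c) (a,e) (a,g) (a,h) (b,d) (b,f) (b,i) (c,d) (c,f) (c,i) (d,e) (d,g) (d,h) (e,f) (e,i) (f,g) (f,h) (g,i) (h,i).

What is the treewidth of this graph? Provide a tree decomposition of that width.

Treewidth 4.
One optimal decomposition is:
Bags: B1 = {a, b, d, f, i}  B2 = {a, c, d, f, i}  B3 = {a, d, e, f, i}  B4 = {a, d, f, h, i}  B5 = {a, d, f, g, i}
Tree: B1–B2, B2–B3, B3–B4, B4–B5

Every bag has size at most 5, so the width is 5 − 1 = 4 and tw(G) ≤ 4. For the lower bound: the 5 vertex sets {a,b}, {c,d}, {e,f}, {i}, {h} are disjoint, each induces a connected subgraph, and every pair is joined by at least one edge of G. Contracting each set to a single vertex therefore yields K_{5} as a minor, and since treewidth is minor-monotone, tw(G) ≥ tw(K_{5}) = 4. The upper and lower bounds meet at 4, so that is the treewidth.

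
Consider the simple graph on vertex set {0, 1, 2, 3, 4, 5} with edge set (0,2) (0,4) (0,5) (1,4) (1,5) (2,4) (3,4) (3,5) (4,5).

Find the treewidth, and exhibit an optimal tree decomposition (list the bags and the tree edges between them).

Each bag holds 3 vertices, so the decomposition has width 2, which upper-bounds the treewidth. On the other hand G contains the 3-clique {0, 2, 4}. A clique must lie in a single bag of any decomposition, so no decomposition can have width below 2. Combining the bounds, tw(G) = 2.

Treewidth 2.
One such decomposition:
Bags: B1 = {0, 4, 5}  B2 = {0, 2, 4}  B3 = {3, 4, 5}  B4 = {1, 4, 5}
Tree: B1–B2, B1–B3, B3–B4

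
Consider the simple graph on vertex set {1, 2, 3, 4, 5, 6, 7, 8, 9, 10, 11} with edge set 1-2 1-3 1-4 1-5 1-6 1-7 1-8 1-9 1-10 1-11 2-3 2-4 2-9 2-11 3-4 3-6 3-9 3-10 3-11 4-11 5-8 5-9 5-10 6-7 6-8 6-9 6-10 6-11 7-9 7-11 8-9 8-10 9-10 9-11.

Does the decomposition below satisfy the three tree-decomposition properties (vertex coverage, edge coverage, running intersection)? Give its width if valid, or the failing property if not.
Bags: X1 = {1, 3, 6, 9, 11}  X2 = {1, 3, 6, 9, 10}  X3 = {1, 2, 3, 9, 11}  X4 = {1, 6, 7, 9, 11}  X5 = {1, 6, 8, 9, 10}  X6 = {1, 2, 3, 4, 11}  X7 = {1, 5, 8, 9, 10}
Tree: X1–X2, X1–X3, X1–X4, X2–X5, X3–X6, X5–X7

Checking the three conditions: (i) the bags cover all of {1, 2, 3, 4, 5, 6, 7, 8, 9, 10, 11}; (ii) for each edge, some bag contains both endpoints; (iii) the bags containing any fixed vertex form a subtree. All hold, so the decomposition is valid with width 5 − 1 = 4.

Yes; width 4.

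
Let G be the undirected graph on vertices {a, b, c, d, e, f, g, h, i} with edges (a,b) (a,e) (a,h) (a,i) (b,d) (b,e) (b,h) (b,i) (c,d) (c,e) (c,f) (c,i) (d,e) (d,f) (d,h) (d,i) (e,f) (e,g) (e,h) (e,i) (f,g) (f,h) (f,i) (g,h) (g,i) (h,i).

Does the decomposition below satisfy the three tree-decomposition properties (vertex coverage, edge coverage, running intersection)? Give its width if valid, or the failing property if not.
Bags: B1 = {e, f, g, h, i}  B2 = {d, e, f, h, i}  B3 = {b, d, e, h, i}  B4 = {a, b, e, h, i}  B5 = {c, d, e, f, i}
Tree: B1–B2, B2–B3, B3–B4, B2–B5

Every vertex of G appears in some bag (union = {a, b, c, d, e, f, g, h, i}); every edge is covered by a bag; and for each vertex v the set of bags containing v is connected in the bag tree. The decomposition is therefore valid. The largest bag has 5 vertices, so the width is 4.

Yes; width 4.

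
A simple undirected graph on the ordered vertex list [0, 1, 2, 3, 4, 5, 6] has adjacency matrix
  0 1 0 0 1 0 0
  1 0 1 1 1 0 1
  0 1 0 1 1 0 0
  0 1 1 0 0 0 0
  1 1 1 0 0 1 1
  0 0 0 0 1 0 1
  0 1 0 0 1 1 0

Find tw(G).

2

A width-2 tree decomposition is:
Bags: B1 = {1, 2, 4}  B2 = {1, 2, 3}  B3 = {0, 1, 4}  B4 = {1, 4, 6}  B5 = {4, 5, 6}
Tree: B1–B2, B1–B3, B3–B4, B4–B5
Every bag has size at most 3, so the width is 3 − 1 = 2 and tw(G) ≤ 2. For the lower bound, the 3 vertices {1, 2, 3} are pairwise adjacent, and any tree decomposition puts a clique entirely inside one bag — forcing width ≥ 2. Combining the bounds, tw(G) = 2.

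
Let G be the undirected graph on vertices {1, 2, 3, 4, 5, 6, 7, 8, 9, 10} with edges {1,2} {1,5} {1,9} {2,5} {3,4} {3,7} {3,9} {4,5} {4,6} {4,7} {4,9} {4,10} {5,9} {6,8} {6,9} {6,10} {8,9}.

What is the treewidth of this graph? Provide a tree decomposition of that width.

Every bag has size at most 3, so the width is 3 − 1 = 2 and tw(G) ≤ 2. On the other hand G contains the 3-clique {6, 8, 9}. A clique must lie in a single bag of any decomposition, so no decomposition can have width below 2. Therefore the treewidth is 2.

Treewidth 2.
Bags: B1 = {3, 4, 7}  B2 = {3, 4, 9}  B3 = {4, 6, 9}  B4 = {4, 5, 9}  B5 = {6, 8, 9}  B6 = {1, 5, 9}  B7 = {1, 2, 5}  B8 = {4, 6, 10}
Tree: B1–B2, B2–B3, B3–B4, B3–B5, B4–B6, B6–B7, B3–B8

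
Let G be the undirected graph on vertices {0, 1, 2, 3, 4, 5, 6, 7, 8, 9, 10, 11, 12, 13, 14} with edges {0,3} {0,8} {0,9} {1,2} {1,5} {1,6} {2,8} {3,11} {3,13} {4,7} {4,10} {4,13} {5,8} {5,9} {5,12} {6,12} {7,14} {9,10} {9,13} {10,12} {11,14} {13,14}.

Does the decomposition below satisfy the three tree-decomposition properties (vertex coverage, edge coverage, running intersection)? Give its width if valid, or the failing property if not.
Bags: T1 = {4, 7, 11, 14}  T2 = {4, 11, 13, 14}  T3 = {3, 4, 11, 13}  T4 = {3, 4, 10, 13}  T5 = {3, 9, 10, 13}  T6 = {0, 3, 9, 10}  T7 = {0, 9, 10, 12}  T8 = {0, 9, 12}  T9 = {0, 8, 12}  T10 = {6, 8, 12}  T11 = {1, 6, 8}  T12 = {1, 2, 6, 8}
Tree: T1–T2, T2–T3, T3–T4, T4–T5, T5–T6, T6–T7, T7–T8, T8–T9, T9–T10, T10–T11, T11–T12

No — vertex 5 appears in no bag.

A tree decomposition must satisfy three properties: every vertex lies in some bag; for every edge, both endpoints lie together in some bag; and for every vertex, the bags containing it form a connected subtree. Here vertex 5 appears in no bag, so the decomposition is invalid.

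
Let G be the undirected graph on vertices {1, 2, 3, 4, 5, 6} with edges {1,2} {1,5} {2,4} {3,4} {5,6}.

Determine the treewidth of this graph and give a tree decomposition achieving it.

Treewidth 1.
Bags: B1 = {5, 6}  B2 = {1, 5}  B3 = {1, 2}  B4 = {2, 4}  B5 = {3, 4}
Tree: B1–B2, B2–B3, B3–B4, B4–B5

Every bag has size at most 2, so the width is 2 − 1 = 1 and tw(G) ≤ 1. G has an edge, so its treewidth is at least 1. The upper and lower bounds meet at 1, so that is the treewidth.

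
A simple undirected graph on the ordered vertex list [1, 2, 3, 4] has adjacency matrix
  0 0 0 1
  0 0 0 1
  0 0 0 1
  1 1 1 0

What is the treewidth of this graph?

A width-1 tree decomposition is:
Bags: B1 = {2, 4}  B2 = {3, 4}  B3 = {1, 4}
Tree: B1–B2, B2–B3
Each bag holds 2 vertices, so the decomposition has width 1, which upper-bounds the treewidth. Since G has at least one edge (e.g. 2–4), it is not an edgeless graph, so tw(G) ≥ 1. Hence tw(G) = 1 exactly.

1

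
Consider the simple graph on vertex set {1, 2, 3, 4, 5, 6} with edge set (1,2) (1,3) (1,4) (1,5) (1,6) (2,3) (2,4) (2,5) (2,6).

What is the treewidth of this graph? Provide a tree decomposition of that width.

Treewidth 2.
Bags: B1 = {1, 2, 6}  B2 = {1, 2, 4}  B3 = {1, 2, 3}  B4 = {1, 2, 5}
Tree: B1–B2, B1–B3, B1–B4

Each bag holds 3 vertices, so the decomposition has width 2, which upper-bounds the treewidth. For the lower bound, the 3 vertices {1, 2, 3} are pairwise adjacent, and any tree decomposition puts a clique entirely inside one bag — forcing width ≥ 2. Therefore the treewidth is 2.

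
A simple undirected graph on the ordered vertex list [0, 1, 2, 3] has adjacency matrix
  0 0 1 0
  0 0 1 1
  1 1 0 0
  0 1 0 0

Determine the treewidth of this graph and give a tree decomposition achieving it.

Each bag holds 2 vertices, so the decomposition has width 1, which upper-bounds the treewidth. G has an edge, so its treewidth is at least 1. Therefore the treewidth is 1.

Treewidth 1.
One such decomposition:
Bags: B1 = {1, 3}  B2 = {1, 2}  B3 = {0, 2}
Tree: B1–B2, B2–B3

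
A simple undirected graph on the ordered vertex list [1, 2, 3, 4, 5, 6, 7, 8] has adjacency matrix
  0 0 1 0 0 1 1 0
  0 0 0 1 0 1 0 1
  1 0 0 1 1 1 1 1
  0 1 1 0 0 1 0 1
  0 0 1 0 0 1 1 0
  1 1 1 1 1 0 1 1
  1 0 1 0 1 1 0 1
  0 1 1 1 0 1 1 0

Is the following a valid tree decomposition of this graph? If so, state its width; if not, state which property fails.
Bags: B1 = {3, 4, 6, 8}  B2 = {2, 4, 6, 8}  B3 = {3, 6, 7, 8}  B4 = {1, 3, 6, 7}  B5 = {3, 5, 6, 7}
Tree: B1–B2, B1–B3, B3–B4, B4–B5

Vertex coverage: the bags together contain {1, 2, 3, 4, 5, 6, 7, 8}, the full vertex set. Edge coverage: each edge of G has both endpoints in at least one bag. Running intersection: for every vertex, the bags containing it form a connected subtree. All three properties hold, so this is a valid tree decomposition of width max|bag| − 1 = 3, and hence tw(G) ≤ 3.

Yes; width 3.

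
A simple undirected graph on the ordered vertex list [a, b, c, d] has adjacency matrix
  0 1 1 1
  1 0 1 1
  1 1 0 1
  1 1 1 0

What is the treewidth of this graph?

A width-3 tree decomposition is:
Bags: B1 = {a, b, c, d}
Tree: (single bag)
A single bag containing all 4 vertices is trivially a valid decomposition of width 3. On the other hand G contains the 4-clique {a, b, c, d}. A clique must lie in a single bag of any decomposition, so no decomposition can have width below 3. Therefore the treewidth is 3.

3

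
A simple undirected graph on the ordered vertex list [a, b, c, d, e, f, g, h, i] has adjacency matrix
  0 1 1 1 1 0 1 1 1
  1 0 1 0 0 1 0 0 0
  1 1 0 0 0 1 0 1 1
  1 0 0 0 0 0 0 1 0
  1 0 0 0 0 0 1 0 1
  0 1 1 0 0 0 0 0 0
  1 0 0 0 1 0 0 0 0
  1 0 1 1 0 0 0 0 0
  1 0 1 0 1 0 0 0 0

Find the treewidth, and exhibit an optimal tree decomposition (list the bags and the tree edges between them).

Every bag has size at most 3, so the width is 3 − 1 = 2 and tw(G) ≤ 2. For the lower bound, the 3 vertices {a, d, h} are pairwise adjacent, and any tree decomposition puts a clique entirely inside one bag — forcing width ≥ 2. Hence tw(G) = 2 exactly.

Treewidth 2.
One optimal decomposition is:
Bags: B1 = {a, b, c}  B2 = {b, c, f}  B3 = {a, c, h}  B4 = {a, d, h}  B5 = {a, c, i}  B6 = {a, e, i}  B7 = {a, e, g}
Tree: B1–B2, B1–B3, B3–B4, B3–B5, B5–B6, B6–B7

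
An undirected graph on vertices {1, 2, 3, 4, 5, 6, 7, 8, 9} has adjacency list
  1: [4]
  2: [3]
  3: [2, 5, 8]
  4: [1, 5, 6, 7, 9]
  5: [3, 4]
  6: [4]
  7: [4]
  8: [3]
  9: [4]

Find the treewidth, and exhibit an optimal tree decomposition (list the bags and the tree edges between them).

Treewidth 1.
Bags: B1 = {4, 5}  B2 = {3, 5}  B3 = {3, 8}  B4 = {2, 3}  B5 = {4, 7}  B6 = {4, 6}  B7 = {1, 4}  B8 = {4, 9}
Tree: B1–B2, B2–B3, B2–B4, B1–B5, B1–B6, B1–B7, B5–B8

Each bag holds 2 vertices, so the decomposition has width 1, which upper-bounds the treewidth. Any graph with an edge has treewidth ≥ 1, and G has the edge 5–4. Hence tw(G) = 1 exactly.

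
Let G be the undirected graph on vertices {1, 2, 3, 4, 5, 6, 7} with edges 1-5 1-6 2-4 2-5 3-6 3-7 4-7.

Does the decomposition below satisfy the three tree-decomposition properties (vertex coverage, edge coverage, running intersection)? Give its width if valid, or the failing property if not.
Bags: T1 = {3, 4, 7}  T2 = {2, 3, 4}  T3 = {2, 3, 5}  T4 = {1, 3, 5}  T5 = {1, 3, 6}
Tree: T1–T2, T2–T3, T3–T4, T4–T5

Checking the three conditions: (i) the bags cover all of {1, 2, 3, 4, 5, 6, 7}; (ii) for each edge, some bag contains both endpoints; (iii) the bags containing any fixed vertex form a subtree. All hold, so the decomposition is valid with width 3 − 1 = 2.

Yes; width 2.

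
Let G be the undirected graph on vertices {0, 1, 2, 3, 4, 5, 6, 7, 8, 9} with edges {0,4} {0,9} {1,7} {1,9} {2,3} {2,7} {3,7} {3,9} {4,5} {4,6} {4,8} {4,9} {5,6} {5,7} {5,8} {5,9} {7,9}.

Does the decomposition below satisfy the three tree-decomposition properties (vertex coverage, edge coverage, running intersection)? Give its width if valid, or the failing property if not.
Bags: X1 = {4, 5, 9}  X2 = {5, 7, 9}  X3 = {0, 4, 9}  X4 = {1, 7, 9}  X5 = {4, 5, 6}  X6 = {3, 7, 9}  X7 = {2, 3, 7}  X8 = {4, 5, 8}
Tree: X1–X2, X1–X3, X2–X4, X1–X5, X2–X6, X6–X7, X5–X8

Yes; width 2.

Checking the three conditions: (i) the bags cover all of {0, 1, 2, 3, 4, 5, 6, 7, 8, 9}; (ii) for each edge, some bag contains both endpoints; (iii) the bags containing any fixed vertex form a subtree. All hold, so the decomposition is valid with width 3 − 1 = 2.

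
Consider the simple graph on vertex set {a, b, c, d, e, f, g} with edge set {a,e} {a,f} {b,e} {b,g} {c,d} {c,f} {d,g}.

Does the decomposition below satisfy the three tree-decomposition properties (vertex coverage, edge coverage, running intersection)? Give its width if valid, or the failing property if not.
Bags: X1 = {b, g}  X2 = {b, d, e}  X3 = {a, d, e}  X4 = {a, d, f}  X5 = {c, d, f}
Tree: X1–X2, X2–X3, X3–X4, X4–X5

A tree decomposition must satisfy three properties: every vertex lies in some bag; for every edge, both endpoints lie together in some bag; and for every vertex, the bags containing it form a connected subtree. Here edge (d,g) lies in no bag, so the decomposition is invalid.

No — edge (d,g) lies in no bag.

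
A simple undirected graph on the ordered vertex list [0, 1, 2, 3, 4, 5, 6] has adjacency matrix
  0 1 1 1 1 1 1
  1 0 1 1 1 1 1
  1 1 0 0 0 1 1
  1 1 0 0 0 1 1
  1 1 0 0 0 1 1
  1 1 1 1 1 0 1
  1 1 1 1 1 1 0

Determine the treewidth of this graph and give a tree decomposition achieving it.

Each bag holds 5 vertices, so the decomposition has width 4, which upper-bounds the treewidth. For the lower bound, the 5 vertices {0, 1, 2, 5, 6} are pairwise adjacent, and any tree decomposition puts a clique entirely inside one bag — forcing width ≥ 4. Therefore the treewidth is 4.

Treewidth 4.
Bags: B1 = {0, 1, 4, 5, 6}  B2 = {0, 1, 3, 5, 6}  B3 = {0, 1, 2, 5, 6}
Tree: B1–B2, B2–B3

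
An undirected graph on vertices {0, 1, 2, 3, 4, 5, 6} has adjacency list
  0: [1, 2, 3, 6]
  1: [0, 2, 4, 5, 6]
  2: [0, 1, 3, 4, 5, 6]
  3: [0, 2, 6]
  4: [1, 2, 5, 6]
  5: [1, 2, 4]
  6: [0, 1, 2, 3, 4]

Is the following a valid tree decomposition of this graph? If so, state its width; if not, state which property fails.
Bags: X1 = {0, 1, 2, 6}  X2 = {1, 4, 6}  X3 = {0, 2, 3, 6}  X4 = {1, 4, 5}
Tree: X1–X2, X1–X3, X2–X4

No — edge (2,4) lies in no bag.

A tree decomposition must satisfy three properties: every vertex lies in some bag; for every edge, both endpoints lie together in some bag; and for every vertex, the bags containing it form a connected subtree. Here edge (2,4) lies in no bag, so the decomposition is invalid.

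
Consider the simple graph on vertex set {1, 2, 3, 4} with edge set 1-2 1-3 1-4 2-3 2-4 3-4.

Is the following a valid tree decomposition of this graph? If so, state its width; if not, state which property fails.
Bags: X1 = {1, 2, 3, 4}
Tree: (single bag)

Yes; width 3.

Checking the three conditions: (i) the bags cover all of {1, 2, 3, 4}; (ii) for each edge, some bag contains both endpoints; (iii) the bags containing any fixed vertex form a subtree. All hold, so the decomposition is valid with width 4 − 1 = 3.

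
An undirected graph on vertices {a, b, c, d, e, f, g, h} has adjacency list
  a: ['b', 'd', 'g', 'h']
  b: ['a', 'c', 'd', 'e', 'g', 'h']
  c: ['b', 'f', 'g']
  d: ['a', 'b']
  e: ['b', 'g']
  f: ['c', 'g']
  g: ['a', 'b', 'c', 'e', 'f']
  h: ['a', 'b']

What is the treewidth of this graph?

2

A width-2 tree decomposition is:
Bags: B1 = {a, b, g}  B2 = {b, c, g}  B3 = {c, f, g}  B4 = {a, b, d}  B5 = {a, b, h}  B6 = {b, e, g}
Tree: B1–B2, B2–B3, B1–B4, B4–B5, B2–B6
The largest bag has 3 vertices, giving width 2; this decomposition certifies tw(G) ≤ 2. Conversely, {c, f, g} is a clique of size 3, and the vertices of any clique must share a bag in every tree decomposition; so some bag has ≥ 3 vertices and tw(G) ≥ 2. Therefore the treewidth is 2.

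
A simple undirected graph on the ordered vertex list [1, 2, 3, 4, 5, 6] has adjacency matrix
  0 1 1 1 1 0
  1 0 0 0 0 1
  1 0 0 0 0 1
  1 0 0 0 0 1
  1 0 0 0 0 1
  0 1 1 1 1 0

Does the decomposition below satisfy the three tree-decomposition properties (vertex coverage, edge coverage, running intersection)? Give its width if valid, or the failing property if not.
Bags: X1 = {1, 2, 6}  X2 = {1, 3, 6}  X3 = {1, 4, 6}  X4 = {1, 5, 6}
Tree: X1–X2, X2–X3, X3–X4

Yes; width 2.

Every vertex of G appears in some bag (union = {1, 2, 3, 4, 5, 6}); every edge is covered by a bag; and for each vertex v the set of bags containing v is connected in the bag tree. The decomposition is therefore valid. The largest bag has 3 vertices, so the width is 2.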